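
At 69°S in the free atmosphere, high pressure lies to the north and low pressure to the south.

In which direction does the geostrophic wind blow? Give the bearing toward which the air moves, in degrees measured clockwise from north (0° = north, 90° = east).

090°

The pressure-gradient force points toward the south (bearing 180°).
Geostrophic balance: in the Southern Hemisphere the Coriolis force deflects motion to the left, so the geostrophic wind blows 90° to the left of the pressure-gradient force (low pressure on the right).
Rotating 180° by 90° counterclockwise gives 090° — the wind blows toward the east.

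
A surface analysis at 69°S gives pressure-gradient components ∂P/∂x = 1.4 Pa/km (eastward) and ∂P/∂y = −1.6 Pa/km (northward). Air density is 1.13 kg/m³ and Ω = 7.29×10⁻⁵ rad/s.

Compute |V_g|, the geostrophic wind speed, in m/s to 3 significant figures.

13.8 m/s

Coriolis parameter at 69°S:
f = 2Ω sin φ = 2 × 7.29×10⁻⁵ × sin 69° = 1.36×10⁻⁴ s⁻¹
In the Southern Hemisphere f is negative: f = −1.36×10⁻⁴ s⁻¹.
Component geostrophic relations (x east, y north):
u_g = −(1/(fρ)) ∂P/∂y,  v_g = (1/(fρ)) ∂P/∂x
u_g = −(−1.6×10⁻³)/(−1.36×10⁻⁴ × 1.13) = −10.4 m/s;  v_g = (1.4×10⁻³)/(−1.36×10⁻⁴ × 1.13) = −9.10 m/s
|V_g| = √(u_g² + v_g²) = 13.8 m/s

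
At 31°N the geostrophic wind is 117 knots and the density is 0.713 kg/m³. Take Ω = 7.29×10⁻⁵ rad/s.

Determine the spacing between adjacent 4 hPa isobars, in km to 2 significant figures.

120 km

Coriolis parameter at 31°N:
f = 2Ω sin φ = 2 × 7.29×10⁻⁵ × sin 31° = 7.51×10⁻⁵ s⁻¹
Wind speed in SI: 117 knots = 60.2 m/s
Geostrophic balance rearranged: |∂P/∂n| = f ρ V_g
|∂P/∂n| = 7.51×10⁻⁵ × 0.713 × 60.2 = 3.22×10⁻³ Pa/m
Isobar spacing: Δn = ΔP/|∂P/∂n| = 400 Pa / 3.22×10⁻³ Pa/m = 124122 m ≈ 120 km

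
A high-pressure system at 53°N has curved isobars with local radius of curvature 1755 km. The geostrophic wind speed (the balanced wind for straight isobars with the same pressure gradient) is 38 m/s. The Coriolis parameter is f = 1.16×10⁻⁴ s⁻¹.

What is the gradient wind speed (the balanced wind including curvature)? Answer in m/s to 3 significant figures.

Around a high, pressure-gradient force acts outward with centrifugal, so Coriolis balances both:
fV = (1/ρ)|∂P/∂n| + V²/R  →  V² − fR·V + fR·V_g = 0
With fR = 1.16×10⁻⁴ × 1755×10³ m = 204 m/s:
V = [fR − √((fR)² − 4 fR V_g)]/2 = [204 − √(204² − 4×204×38)]/2 = 50.6 m/s
Supergeostrophic (V > V_g = 38 m/s), as expected around a high.

50.6 m/s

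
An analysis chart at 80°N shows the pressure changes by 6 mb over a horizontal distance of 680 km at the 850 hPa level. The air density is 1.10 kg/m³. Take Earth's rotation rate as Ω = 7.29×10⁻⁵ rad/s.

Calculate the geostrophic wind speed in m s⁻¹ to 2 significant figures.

5.6 m s⁻¹

Coriolis parameter at 80°N:
f = 2Ω sin φ = 2 × 7.29×10⁻⁵ × sin 80° = 1.44×10⁻⁴ s⁻¹
Pressure gradient: |∂P/∂n| = 600 Pa / 680000 m = 8.82×10⁻⁴ Pa/m
Geostrophic balance (pressure-gradient force = Coriolis force):
V_g = (1/(fρ)) |∂P/∂n| = 8.82×10⁻⁴ / (1.44×10⁻⁴ × 1.10) = 5.59 m/s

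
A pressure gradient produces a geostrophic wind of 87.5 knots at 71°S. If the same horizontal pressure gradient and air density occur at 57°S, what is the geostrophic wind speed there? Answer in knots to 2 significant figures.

99 knots

With the same pressure gradient and density, V_g ∝ 1/f ∝ 1/sin φ.
V₂ = V₁ · sin φ₁ / sin φ₂ = 87.5 × sin 71° / sin 57°
V₂ = 87.5 × 0.9455/0.8387 = 99 knots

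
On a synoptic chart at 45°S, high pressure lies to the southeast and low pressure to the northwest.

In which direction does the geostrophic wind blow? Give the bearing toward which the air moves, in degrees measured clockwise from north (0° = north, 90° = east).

225°

The pressure-gradient force points toward the northwest (bearing 315°).
Geostrophic balance: in the Southern Hemisphere the Coriolis force deflects motion to the left, so the geostrophic wind blows 90° to the left of the pressure-gradient force (low pressure on the right).
Rotating 315° by 90° counterclockwise gives 225° — the wind blows toward the southwest.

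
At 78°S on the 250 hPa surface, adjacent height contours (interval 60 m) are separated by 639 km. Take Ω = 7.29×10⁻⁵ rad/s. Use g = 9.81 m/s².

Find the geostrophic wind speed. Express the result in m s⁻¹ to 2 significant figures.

6.5 m s⁻¹

Coriolis parameter at 78°S:
f = 2Ω sin φ = 2 × 7.29×10⁻⁵ × sin 78° = 1.43×10⁻⁴ s⁻¹
Height gradient: |∂Z/∂n| = 60 m / 639000 m = 9.39×10⁻⁵
On a pressure surface, geostrophic balance gives V_g = (g/f)|∂Z/∂n|:
V_g = 9.81 × 9.39×10⁻⁵ / 1.43×10⁻⁴ = 6.46 m/s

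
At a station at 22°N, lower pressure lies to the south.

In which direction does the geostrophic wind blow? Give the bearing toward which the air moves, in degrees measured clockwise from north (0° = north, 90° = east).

The pressure-gradient force points toward the south (bearing 180°).
Geostrophic balance: in the Northern Hemisphere the Coriolis force deflects motion to the right, so the geostrophic wind blows 90° to the right of the pressure-gradient force (low pressure on the left).
Rotating 180° by 90° clockwise gives 270° — the wind blows toward the west.

270°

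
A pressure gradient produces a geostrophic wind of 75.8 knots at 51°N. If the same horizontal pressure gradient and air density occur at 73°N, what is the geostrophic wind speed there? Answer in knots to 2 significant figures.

62 knots

With the same pressure gradient and density, V_g ∝ 1/f ∝ 1/sin φ.
V₂ = V₁ · sin φ₁ / sin φ₂ = 75.8 × sin 51° / sin 73°
V₂ = 75.8 × 0.7771/0.9563 = 62 knots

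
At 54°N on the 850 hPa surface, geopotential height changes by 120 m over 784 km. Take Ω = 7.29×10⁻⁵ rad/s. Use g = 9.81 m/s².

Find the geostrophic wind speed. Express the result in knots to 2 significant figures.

Coriolis parameter at 54°N:
f = 2Ω sin φ = 2 × 7.29×10⁻⁵ × sin 54° = 1.18×10⁻⁴ s⁻¹
Height gradient: |∂Z/∂n| = 120 m / 784000 m = 1.53×10⁻⁴
On a pressure surface, geostrophic balance gives V_g = (g/f)|∂Z/∂n|:
V_g = 9.81 × 1.53×10⁻⁴ / 1.18×10⁻⁴ = 12.7 m/s
Converting: 12.7 m/s × 1.944 = 25 knots

25 knots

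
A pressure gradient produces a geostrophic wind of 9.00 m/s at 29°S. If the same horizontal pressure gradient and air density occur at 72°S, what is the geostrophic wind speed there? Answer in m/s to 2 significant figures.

4.6 m/s

With the same pressure gradient and density, V_g ∝ 1/f ∝ 1/sin φ.
V₂ = V₁ · sin φ₁ / sin φ₂ = 9.00 × sin 29° / sin 72°
V₂ = 9.00 × 0.4848/0.9511 = 4.6 m/s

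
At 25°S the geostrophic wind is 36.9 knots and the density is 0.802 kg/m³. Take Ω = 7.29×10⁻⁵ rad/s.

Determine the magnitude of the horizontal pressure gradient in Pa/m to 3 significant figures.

9.38×10⁻⁴ Pa/m

Coriolis parameter at 25°S:
f = 2Ω sin φ = 2 × 7.29×10⁻⁵ × sin 25° = 6.16×10⁻⁵ s⁻¹
Wind speed in SI: 36.9 knots = 19.0 m/s
Geostrophic balance rearranged: |∂P/∂n| = f ρ V_g
|∂P/∂n| = 6.16×10⁻⁵ × 0.802 × 19.0 = 9.38×10⁻⁴ Pa/m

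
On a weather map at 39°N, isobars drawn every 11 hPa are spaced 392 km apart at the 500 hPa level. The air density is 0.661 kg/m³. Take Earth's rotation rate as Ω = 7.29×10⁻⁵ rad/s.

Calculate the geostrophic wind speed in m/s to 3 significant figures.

Coriolis parameter at 39°N:
f = 2Ω sin φ = 2 × 7.29×10⁻⁵ × sin 39° = 9.18×10⁻⁵ s⁻¹
Pressure gradient: |∂P/∂n| = 1100 Pa / 392000 m = 2.81×10⁻³ Pa/m
Geostrophic balance (pressure-gradient force = Coriolis force):
V_g = (1/(fρ)) |∂P/∂n| = 2.81×10⁻³ / (9.18×10⁻⁵ × 0.661) = 46.3 m/s

46.3 m/s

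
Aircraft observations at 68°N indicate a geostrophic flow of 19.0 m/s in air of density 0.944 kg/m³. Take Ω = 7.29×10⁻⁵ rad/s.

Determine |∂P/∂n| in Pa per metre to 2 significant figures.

2.4×10⁻³ Pa/m

Coriolis parameter at 68°N:
f = 2Ω sin φ = 2 × 7.29×10⁻⁵ × sin 68° = 1.35×10⁻⁴ s⁻¹
Geostrophic balance rearranged: |∂P/∂n| = f ρ V_g
|∂P/∂n| = 1.35×10⁻⁴ × 0.944 × 19.0 = 2.42×10⁻³ Pa/m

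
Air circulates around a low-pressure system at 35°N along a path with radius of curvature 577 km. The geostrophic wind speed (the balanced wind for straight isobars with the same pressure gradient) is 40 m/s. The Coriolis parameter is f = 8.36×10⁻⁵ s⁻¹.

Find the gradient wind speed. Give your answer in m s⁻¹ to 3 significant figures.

Around a low, centrifugal force acts outward with Coriolis, so pressure-gradient force balances both:
(1/ρ)|∂P/∂n| = fV + V²/R  →  V² + fR·V − fR·V_g = 0
With fR = 8.36×10⁻⁵ × 577×10³ m = 48.2 m/s:
V = [−fR + √((fR)² + 4 fR V_g)]/2 = [−48.2 + √(48.2² + 4×48.2×40)]/2 = 26 m/s
Subgeostrophic (V < V_g = 40 m/s), as expected around a low.

26.0 m s⁻¹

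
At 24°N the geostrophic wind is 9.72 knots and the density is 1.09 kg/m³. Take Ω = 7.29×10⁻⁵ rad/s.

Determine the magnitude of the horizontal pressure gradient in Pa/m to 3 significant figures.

3.23×10⁻⁴ Pa/m

Coriolis parameter at 24°N:
f = 2Ω sin φ = 2 × 7.29×10⁻⁵ × sin 24° = 5.93×10⁻⁵ s⁻¹
Wind speed in SI: 9.72 knots = 5.00 m/s
Geostrophic balance rearranged: |∂P/∂n| = f ρ V_g
|∂P/∂n| = 5.93×10⁻⁵ × 1.09 × 5.00 = 3.23×10⁻⁴ Pa/m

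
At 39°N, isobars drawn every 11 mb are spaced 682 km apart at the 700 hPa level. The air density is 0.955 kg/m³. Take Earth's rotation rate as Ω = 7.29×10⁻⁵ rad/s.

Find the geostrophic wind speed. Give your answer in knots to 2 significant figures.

Coriolis parameter at 39°N:
f = 2Ω sin φ = 2 × 7.29×10⁻⁵ × sin 39° = 9.18×10⁻⁵ s⁻¹
Pressure gradient: |∂P/∂n| = 1100 Pa / 682000 m = 1.61×10⁻³ Pa/m
Geostrophic balance (pressure-gradient force = Coriolis force):
V_g = (1/(fρ)) |∂P/∂n| = 1.61×10⁻³ / (9.18×10⁻⁵ × 0.955) = 18.4 m/s
Converting: 18.4 m/s × 1.944 = 36 knots

36 knots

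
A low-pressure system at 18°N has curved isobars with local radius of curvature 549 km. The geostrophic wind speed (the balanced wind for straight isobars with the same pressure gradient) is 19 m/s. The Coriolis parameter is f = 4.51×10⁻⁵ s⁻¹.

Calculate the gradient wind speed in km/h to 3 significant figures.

45.3 km/h

Around a low, centrifugal force acts outward with Coriolis, so pressure-gradient force balances both:
(1/ρ)|∂P/∂n| = fV + V²/R  →  V² + fR·V − fR·V_g = 0
With fR = 4.51×10⁻⁵ × 549×10³ m = 24.8 m/s:
V = [−fR + √((fR)² + 4 fR V_g)]/2 = [−24.8 + √(24.8² + 4×24.8×19)]/2 = 12.6 m/s
Subgeostrophic (V < V_g = 19 m/s), as expected around a low.
Converting: 12.6 m/s × 3.6 = 45.3 km/h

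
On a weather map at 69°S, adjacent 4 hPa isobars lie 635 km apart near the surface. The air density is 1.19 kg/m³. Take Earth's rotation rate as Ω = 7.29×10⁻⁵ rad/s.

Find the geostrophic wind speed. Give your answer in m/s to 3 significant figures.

3.89 m/s

Coriolis parameter at 69°S:
f = 2Ω sin φ = 2 × 7.29×10⁻⁵ × sin 69° = 1.36×10⁻⁴ s⁻¹
Pressure gradient: |∂P/∂n| = 400 Pa / 635000 m = 6.30×10⁻⁴ Pa/m
Geostrophic balance (pressure-gradient force = Coriolis force):
V_g = (1/(fρ)) |∂P/∂n| = 6.30×10⁻⁴ / (1.36×10⁻⁴ × 1.19) = 3.89 m/s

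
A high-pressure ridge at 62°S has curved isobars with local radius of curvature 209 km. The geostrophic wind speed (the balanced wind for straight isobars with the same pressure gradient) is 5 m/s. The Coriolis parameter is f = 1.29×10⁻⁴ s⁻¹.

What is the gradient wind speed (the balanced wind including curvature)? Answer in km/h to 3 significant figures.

Around a high, pressure-gradient force acts outward with centrifugal, so Coriolis balances both:
fV = (1/ρ)|∂P/∂n| + V²/R  →  V² − fR·V + fR·V_g = 0
With fR = 1.29×10⁻⁴ × 209×10³ m = 27.0 m/s:
V = [fR − √((fR)² − 4 fR V_g)]/2 = [27.0 − √(27.0² − 4×27.0×5)]/2 = 6.63 m/s
Supergeostrophic (V > V_g = 5 m/s), as expected around a high.
Converting: 6.63 m/s × 3.6 = 23.9 km/h

23.9 km/h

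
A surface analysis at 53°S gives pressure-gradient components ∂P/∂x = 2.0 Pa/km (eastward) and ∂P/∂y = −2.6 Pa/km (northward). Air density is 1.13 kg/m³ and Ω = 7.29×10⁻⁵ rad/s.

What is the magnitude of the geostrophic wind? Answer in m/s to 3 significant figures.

Coriolis parameter at 53°S:
f = 2Ω sin φ = 2 × 7.29×10⁻⁵ × sin 53° = 1.16×10⁻⁴ s⁻¹
In the Southern Hemisphere f is negative: f = −1.16×10⁻⁴ s⁻¹.
Component geostrophic relations (x east, y north):
u_g = −(1/(fρ)) ∂P/∂y,  v_g = (1/(fρ)) ∂P/∂x
u_g = −(−2.6×10⁻³)/(−1.16×10⁻⁴ × 1.13) = −19.8 m/s;  v_g = (2.0×10⁻³)/(−1.16×10⁻⁴ × 1.13) = −15.2 m/s
|V_g| = √(u_g² + v_g²) = 24.9 m/s

24.9 m/s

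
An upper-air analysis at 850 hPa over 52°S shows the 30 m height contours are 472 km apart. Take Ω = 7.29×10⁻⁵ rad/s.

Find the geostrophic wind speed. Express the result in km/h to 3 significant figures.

Coriolis parameter at 52°S:
f = 2Ω sin φ = 2 × 7.29×10⁻⁵ × sin 52° = 1.15×10⁻⁴ s⁻¹
Height gradient: |∂Z/∂n| = 30 m / 472000 m = 6.36×10⁻⁵
On a pressure surface, geostrophic balance gives V_g = (g/f)|∂Z/∂n|:
V_g = 9.81 × 6.36×10⁻⁵ / 1.15×10⁻⁴ = 5.43 m/s
Converting: 5.43 m/s × 3.6 = 19.5 km/h

19.5 km/h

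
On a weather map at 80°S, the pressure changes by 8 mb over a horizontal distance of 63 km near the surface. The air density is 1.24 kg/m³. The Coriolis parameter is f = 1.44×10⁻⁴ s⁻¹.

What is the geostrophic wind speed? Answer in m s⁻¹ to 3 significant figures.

Pressure gradient: |∂P/∂n| = 800 Pa / 63000 m = 1.27×10⁻² Pa/m
Geostrophic balance (pressure-gradient force = Coriolis force):
V_g = (1/(fρ)) |∂P/∂n| = 1.27×10⁻² / (1.44×10⁻⁴ × 1.24) = 71.1 m/s

71.1 m s⁻¹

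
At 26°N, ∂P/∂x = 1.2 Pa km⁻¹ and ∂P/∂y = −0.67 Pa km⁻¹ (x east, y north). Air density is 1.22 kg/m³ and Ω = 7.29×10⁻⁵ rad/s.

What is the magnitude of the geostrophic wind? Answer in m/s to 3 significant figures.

17.6 m/s

Coriolis parameter at 26°N:
f = 2Ω sin φ = 2 × 7.29×10⁻⁵ × sin 26° = 6.39×10⁻⁵ s⁻¹
Component geostrophic relations (x east, y north):
u_g = −(1/(fρ)) ∂P/∂y,  v_g = (1/(fρ)) ∂P/∂x
u_g = −(−0.67×10⁻³)/(6.39×10⁻⁵ × 1.22) = 8.59 m/s;  v_g = (1.2×10⁻³)/(6.39×10⁻⁵ × 1.22) = 15.4 m/s
|V_g| = √(u_g² + v_g²) = 17.6 m/s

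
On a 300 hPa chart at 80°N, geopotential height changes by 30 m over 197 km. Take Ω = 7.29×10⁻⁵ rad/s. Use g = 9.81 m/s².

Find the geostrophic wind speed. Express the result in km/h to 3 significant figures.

Coriolis parameter at 80°N:
f = 2Ω sin φ = 2 × 7.29×10⁻⁵ × sin 80° = 1.44×10⁻⁴ s⁻¹
Height gradient: |∂Z/∂n| = 30 m / 197000 m = 1.52×10⁻⁴
On a pressure surface, geostrophic balance gives V_g = (g/f)|∂Z/∂n|:
V_g = 9.81 × 1.52×10⁻⁴ / 1.44×10⁻⁴ = 10.4 m/s
Converting: 10.4 m/s × 3.6 = 37.5 km/h

37.5 km/h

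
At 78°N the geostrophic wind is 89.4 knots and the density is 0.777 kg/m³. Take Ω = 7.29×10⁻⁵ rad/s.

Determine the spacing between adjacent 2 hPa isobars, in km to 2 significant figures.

39 km

Coriolis parameter at 78°N:
f = 2Ω sin φ = 2 × 7.29×10⁻⁵ × sin 78° = 1.43×10⁻⁴ s⁻¹
Wind speed in SI: 89.4 knots = 46.0 m/s
Geostrophic balance rearranged: |∂P/∂n| = f ρ V_g
|∂P/∂n| = 1.43×10⁻⁴ × 0.777 × 46.0 = 5.10×10⁻³ Pa/m
Isobar spacing: Δn = ΔP/|∂P/∂n| = 200 Pa / 5.10×10⁻³ Pa/m = 39244 m ≈ 39 km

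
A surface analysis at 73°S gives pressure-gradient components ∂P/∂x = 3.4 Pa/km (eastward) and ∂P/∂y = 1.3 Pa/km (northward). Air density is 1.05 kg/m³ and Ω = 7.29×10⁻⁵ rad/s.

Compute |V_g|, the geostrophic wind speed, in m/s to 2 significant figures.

25 m/s

Coriolis parameter at 73°S:
f = 2Ω sin φ = 2 × 7.29×10⁻⁵ × sin 73° = 1.39×10⁻⁴ s⁻¹
In the Southern Hemisphere f is negative: f = −1.39×10⁻⁴ s⁻¹.
Component geostrophic relations (x east, y north):
u_g = −(1/(fρ)) ∂P/∂y,  v_g = (1/(fρ)) ∂P/∂x
u_g = −(1.3×10⁻³)/(−1.39×10⁻⁴ × 1.05) = 8.88 m/s;  v_g = (3.4×10⁻³)/(−1.39×10⁻⁴ × 1.05) = −23.2 m/s
|V_g| = √(u_g² + v_g²) = 24.9 m/s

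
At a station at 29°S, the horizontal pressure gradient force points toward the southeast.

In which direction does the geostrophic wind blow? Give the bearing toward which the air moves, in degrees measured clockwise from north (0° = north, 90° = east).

The pressure-gradient force points toward the southeast (bearing 135°).
Geostrophic balance: in the Southern Hemisphere the Coriolis force deflects motion to the left, so the geostrophic wind blows 90° to the left of the pressure-gradient force (low pressure on the right).
Rotating 135° by 90° counterclockwise gives 045° — the wind blows toward the northeast.

045°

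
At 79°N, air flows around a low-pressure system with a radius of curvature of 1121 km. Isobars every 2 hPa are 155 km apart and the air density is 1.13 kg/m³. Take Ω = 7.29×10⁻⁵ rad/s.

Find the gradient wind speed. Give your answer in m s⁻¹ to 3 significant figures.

Coriolis parameter at 79°N:
f = 2Ω sin φ = 2 × 7.29×10⁻⁵ × sin 79° = 1.43×10⁻⁴ s⁻¹
Pressure gradient: |∂P/∂n| = 200 Pa / 155000 m = 1.29×10⁻³ Pa/m
Geostrophic speed: V_g = |∂P/∂n|/(fρ) = 1.29×10⁻³/(1.43×10⁻⁴ × 1.13) = 7.98 m/s
Around a low, centrifugal force acts outward with Coriolis, so pressure-gradient force balances both:
(1/ρ)|∂P/∂n| = fV + V²/R  →  V² + fR·V − fR·V_g = 0
With fR = 1.43×10⁻⁴ × 1121×10³ m = 160 m/s:
V = [−fR + √((fR)² + 4 fR V_g)]/2 = [−160 + √(160² + 4×160×7.98)]/2 = 7.62 m/s
Subgeostrophic (V < V_g = 7.98 m/s), as expected around a low.

7.62 m s⁻¹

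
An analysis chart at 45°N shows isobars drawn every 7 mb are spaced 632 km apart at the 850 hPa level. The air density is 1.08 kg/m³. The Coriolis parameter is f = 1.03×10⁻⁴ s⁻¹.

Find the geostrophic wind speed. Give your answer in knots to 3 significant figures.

19.4 knots

Pressure gradient: |∂P/∂n| = 700 Pa / 632000 m = 1.11×10⁻³ Pa/m
Geostrophic balance (pressure-gradient force = Coriolis force):
V_g = (1/(fρ)) |∂P/∂n| = 1.11×10⁻³ / (1.03×10⁻⁴ × 1.08) = 9.96 m/s
Converting: 9.96 m/s × 1.944 = 19.4 knots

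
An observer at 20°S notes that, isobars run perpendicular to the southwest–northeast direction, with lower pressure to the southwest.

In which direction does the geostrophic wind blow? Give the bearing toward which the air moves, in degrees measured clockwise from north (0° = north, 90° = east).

135°

The pressure-gradient force points toward the southwest (bearing 225°).
Geostrophic balance: in the Southern Hemisphere the Coriolis force deflects motion to the left, so the geostrophic wind blows 90° to the left of the pressure-gradient force (low pressure on the right).
Rotating 225° by 90° counterclockwise gives 135° — the wind blows toward the southeast.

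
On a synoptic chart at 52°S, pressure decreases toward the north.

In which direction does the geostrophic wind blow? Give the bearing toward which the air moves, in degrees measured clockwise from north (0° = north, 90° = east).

270°

The pressure-gradient force points toward the north (bearing 000°).
Geostrophic balance: in the Southern Hemisphere the Coriolis force deflects motion to the left, so the geostrophic wind blows 90° to the left of the pressure-gradient force (low pressure on the right).
Rotating 000° by 90° counterclockwise gives 270° — the wind blows toward the west.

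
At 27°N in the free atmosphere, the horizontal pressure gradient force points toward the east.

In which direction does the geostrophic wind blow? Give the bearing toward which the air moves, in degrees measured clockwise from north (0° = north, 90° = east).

180°

The pressure-gradient force points toward the east (bearing 090°).
Geostrophic balance: in the Northern Hemisphere the Coriolis force deflects motion to the right, so the geostrophic wind blows 90° to the right of the pressure-gradient force (low pressure on the left).
Rotating 090° by 90° clockwise gives 180° — the wind blows toward the south.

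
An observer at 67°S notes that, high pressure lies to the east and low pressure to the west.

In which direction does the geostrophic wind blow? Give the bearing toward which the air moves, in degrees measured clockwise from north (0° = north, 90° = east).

The pressure-gradient force points toward the west (bearing 270°).
Geostrophic balance: in the Southern Hemisphere the Coriolis force deflects motion to the left, so the geostrophic wind blows 90° to the left of the pressure-gradient force (low pressure on the right).
Rotating 270° by 90° counterclockwise gives 180° — the wind blows toward the south.

180°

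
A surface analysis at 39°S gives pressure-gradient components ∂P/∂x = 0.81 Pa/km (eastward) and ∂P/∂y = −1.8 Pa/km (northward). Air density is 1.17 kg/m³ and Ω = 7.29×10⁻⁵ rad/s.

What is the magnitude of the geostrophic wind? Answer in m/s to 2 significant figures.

Coriolis parameter at 39°S:
f = 2Ω sin φ = 2 × 7.29×10⁻⁵ × sin 39° = 9.18×10⁻⁵ s⁻¹
In the Southern Hemisphere f is negative: f = −9.18×10⁻⁵ s⁻¹.
Component geostrophic relations (x east, y north):
u_g = −(1/(fρ)) ∂P/∂y,  v_g = (1/(fρ)) ∂P/∂x
u_g = −(−1.8×10⁻³)/(−9.18×10⁻⁵ × 1.17) = −16.8 m/s;  v_g = (0.81×10⁻³)/(−9.18×10⁻⁵ × 1.17) = −7.55 m/s
|V_g| = √(u_g² + v_g²) = 18.4 m/s

18 m/s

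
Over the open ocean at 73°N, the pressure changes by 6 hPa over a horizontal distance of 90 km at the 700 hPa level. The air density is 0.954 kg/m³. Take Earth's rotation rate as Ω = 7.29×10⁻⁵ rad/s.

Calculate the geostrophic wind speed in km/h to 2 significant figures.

Coriolis parameter at 73°N:
f = 2Ω sin φ = 2 × 7.29×10⁻⁵ × sin 73° = 1.39×10⁻⁴ s⁻¹
Pressure gradient: |∂P/∂n| = 600 Pa / 90000 m = 6.67×10⁻³ Pa/m
Geostrophic balance (pressure-gradient force = Coriolis force):
V_g = (1/(fρ)) |∂P/∂n| = 6.67×10⁻³ / (1.39×10⁻⁴ × 0.954) = 50.1 m/s
Converting: 50.1 m/s × 3.6 = 180 km/h

180 km/h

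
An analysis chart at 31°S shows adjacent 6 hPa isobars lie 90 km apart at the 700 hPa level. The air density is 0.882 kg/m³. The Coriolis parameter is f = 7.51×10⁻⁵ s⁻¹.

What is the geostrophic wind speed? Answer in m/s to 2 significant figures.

Pressure gradient: |∂P/∂n| = 600 Pa / 90000 m = 6.67×10⁻³ Pa/m
Geostrophic balance (pressure-gradient force = Coriolis force):
V_g = (1/(fρ)) |∂P/∂n| = 6.67×10⁻³ / (7.51×10⁻⁵ × 0.882) = 101 m/s

100 m/s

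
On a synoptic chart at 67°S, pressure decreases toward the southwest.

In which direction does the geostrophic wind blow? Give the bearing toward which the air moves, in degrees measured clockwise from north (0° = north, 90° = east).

135°

The pressure-gradient force points toward the southwest (bearing 225°).
Geostrophic balance: in the Southern Hemisphere the Coriolis force deflects motion to the left, so the geostrophic wind blows 90° to the left of the pressure-gradient force (low pressure on the right).
Rotating 225° by 90° counterclockwise gives 135° — the wind blows toward the southeast.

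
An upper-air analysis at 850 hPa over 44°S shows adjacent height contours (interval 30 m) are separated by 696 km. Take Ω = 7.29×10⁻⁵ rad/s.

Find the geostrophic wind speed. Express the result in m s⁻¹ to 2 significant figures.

Coriolis parameter at 44°S:
f = 2Ω sin φ = 2 × 7.29×10⁻⁵ × sin 44° = 1.01×10⁻⁴ s⁻¹
Height gradient: |∂Z/∂n| = 30 m / 696000 m = 4.31×10⁻⁵
On a pressure surface, geostrophic balance gives V_g = (g/f)|∂Z/∂n|:
V_g = 9.81 × 4.31×10⁻⁵ / 1.01×10⁻⁴ = 4.17 m/s

4.2 m s⁻¹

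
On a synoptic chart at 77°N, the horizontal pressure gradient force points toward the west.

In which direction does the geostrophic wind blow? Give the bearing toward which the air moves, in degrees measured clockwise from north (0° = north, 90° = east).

000°

The pressure-gradient force points toward the west (bearing 270°).
Geostrophic balance: in the Northern Hemisphere the Coriolis force deflects motion to the right, so the geostrophic wind blows 90° to the right of the pressure-gradient force (low pressure on the left).
Rotating 270° by 90° clockwise gives 000° — the wind blows toward the north.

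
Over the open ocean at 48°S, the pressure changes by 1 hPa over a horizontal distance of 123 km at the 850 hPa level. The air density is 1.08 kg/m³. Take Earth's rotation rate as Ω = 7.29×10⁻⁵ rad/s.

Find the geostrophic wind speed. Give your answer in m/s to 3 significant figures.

6.95 m/s

Coriolis parameter at 48°S:
f = 2Ω sin φ = 2 × 7.29×10⁻⁵ × sin 48° = 1.08×10⁻⁴ s⁻¹
Pressure gradient: |∂P/∂n| = 100 Pa / 123000 m = 8.13×10⁻⁴ Pa/m
Geostrophic balance (pressure-gradient force = Coriolis force):
V_g = (1/(fρ)) |∂P/∂n| = 8.13×10⁻⁴ / (1.08×10⁻⁴ × 1.08) = 6.95 m/s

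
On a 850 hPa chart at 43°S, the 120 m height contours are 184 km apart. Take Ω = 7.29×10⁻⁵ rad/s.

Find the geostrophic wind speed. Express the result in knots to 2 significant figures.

130 knots

Coriolis parameter at 43°S:
f = 2Ω sin φ = 2 × 7.29×10⁻⁵ × sin 43° = 9.94×10⁻⁵ s⁻¹
Height gradient: |∂Z/∂n| = 120 m / 184000 m = 6.52×10⁻⁴
On a pressure surface, geostrophic balance gives V_g = (g/f)|∂Z/∂n|:
V_g = 9.81 × 6.52×10⁻⁴ / 9.94×10⁻⁵ = 64.3 m/s
Converting: 64.3 m/s × 1.944 = 130 knots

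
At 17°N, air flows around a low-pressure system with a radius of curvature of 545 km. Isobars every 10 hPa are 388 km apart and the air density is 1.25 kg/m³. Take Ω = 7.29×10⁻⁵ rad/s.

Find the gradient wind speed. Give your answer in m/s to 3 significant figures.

Coriolis parameter at 17°N:
f = 2Ω sin φ = 2 × 7.29×10⁻⁵ × sin 17° = 4.26×10⁻⁵ s⁻¹
Pressure gradient: |∂P/∂n| = 1000 Pa / 388000 m = 2.58×10⁻³ Pa/m
Geostrophic speed: V_g = |∂P/∂n|/(fρ) = 2.58×10⁻³/(4.26×10⁻⁵ × 1.25) = 48.4 m/s
Around a low, centrifugal force acts outward with Coriolis, so pressure-gradient force balances both:
(1/ρ)|∂P/∂n| = fV + V²/R  →  V² + fR·V − fR·V_g = 0
With fR = 4.26×10⁻⁵ × 545×10³ m = 23.2 m/s:
V = [−fR + √((fR)² + 4 fR V_g)]/2 = [−23.2 + √(23.2² + 4×23.2×48.4)]/2 = 23.9 m/s
Subgeostrophic (V < V_g = 48.4 m/s), as expected around a low.

23.9 m/s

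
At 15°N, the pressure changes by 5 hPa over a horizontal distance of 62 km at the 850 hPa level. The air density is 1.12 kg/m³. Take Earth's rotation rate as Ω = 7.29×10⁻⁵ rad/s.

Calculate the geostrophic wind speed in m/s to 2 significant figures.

190 m/s

Coriolis parameter at 15°N:
f = 2Ω sin φ = 2 × 7.29×10⁻⁵ × sin 15° = 3.77×10⁻⁵ s⁻¹
Pressure gradient: |∂P/∂n| = 500 Pa / 62000 m = 8.06×10⁻³ Pa/m
Geostrophic balance (pressure-gradient force = Coriolis force):
V_g = (1/(fρ)) |∂P/∂n| = 8.06×10⁻³ / (3.77×10⁻⁵ × 1.12) = 191 m/s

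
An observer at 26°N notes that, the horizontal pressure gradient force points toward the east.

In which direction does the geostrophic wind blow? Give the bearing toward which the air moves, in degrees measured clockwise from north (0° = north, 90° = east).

180°

The pressure-gradient force points toward the east (bearing 090°).
Geostrophic balance: in the Northern Hemisphere the Coriolis force deflects motion to the right, so the geostrophic wind blows 90° to the right of the pressure-gradient force (low pressure on the left).
Rotating 090° by 90° clockwise gives 180° — the wind blows toward the south.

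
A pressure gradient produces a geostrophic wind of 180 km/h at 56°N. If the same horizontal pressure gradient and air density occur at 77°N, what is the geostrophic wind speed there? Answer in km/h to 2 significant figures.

150 km/h

With the same pressure gradient and density, V_g ∝ 1/f ∝ 1/sin φ.
V₂ = V₁ · sin φ₁ / sin φ₂ = 180 × sin 56° / sin 77°
V₂ = 180 × 0.8290/0.9744 = 150 km/h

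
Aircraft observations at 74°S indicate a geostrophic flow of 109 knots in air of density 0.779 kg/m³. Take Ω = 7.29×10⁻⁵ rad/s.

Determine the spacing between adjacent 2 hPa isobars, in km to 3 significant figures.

32.7 km

Coriolis parameter at 74°S:
f = 2Ω sin φ = 2 × 7.29×10⁻⁵ × sin 74° = 1.40×10⁻⁴ s⁻¹
Wind speed in SI: 109 knots = 56.1 m/s
Geostrophic balance rearranged: |∂P/∂n| = f ρ V_g
|∂P/∂n| = 1.40×10⁻⁴ × 0.779 × 56.1 = 6.12×10⁻³ Pa/m
Isobar spacing: Δn = ΔP/|∂P/∂n| = 200 Pa / 6.12×10⁻³ Pa/m = 32668 m ≈ 32.7 km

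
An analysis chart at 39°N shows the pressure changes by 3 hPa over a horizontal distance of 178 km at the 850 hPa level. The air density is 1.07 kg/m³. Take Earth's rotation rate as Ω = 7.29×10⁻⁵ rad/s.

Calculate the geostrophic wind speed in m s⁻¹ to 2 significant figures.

Coriolis parameter at 39°N:
f = 2Ω sin φ = 2 × 7.29×10⁻⁵ × sin 39° = 9.18×10⁻⁵ s⁻¹
Pressure gradient: |∂P/∂n| = 300 Pa / 178000 m = 1.69×10⁻³ Pa/m
Geostrophic balance (pressure-gradient force = Coriolis force):
V_g = (1/(fρ)) |∂P/∂n| = 1.69×10⁻³ / (9.18×10⁻⁵ × 1.07) = 17.2 m/s

17 m s⁻¹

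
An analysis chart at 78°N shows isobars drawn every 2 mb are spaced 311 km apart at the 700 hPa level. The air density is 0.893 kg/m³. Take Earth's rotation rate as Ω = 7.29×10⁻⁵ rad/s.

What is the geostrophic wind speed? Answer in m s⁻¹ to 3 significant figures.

5.05 m s⁻¹

Coriolis parameter at 78°N:
f = 2Ω sin φ = 2 × 7.29×10⁻⁵ × sin 78° = 1.43×10⁻⁴ s⁻¹
Pressure gradient: |∂P/∂n| = 200 Pa / 311000 m = 6.43×10⁻⁴ Pa/m
Geostrophic balance (pressure-gradient force = Coriolis force):
V_g = (1/(fρ)) |∂P/∂n| = 6.43×10⁻⁴ / (1.43×10⁻⁴ × 0.893) = 5.05 m/s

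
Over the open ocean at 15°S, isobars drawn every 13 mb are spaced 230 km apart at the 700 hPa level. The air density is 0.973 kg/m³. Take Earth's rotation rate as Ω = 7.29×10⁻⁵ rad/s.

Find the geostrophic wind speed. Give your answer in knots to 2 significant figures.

Coriolis parameter at 15°S:
f = 2Ω sin φ = 2 × 7.29×10⁻⁵ × sin 15° = 3.77×10⁻⁵ s⁻¹
Pressure gradient: |∂P/∂n| = 1300 Pa / 230000 m = 5.65×10⁻³ Pa/m
Geostrophic balance (pressure-gradient force = Coriolis force):
V_g = (1/(fρ)) |∂P/∂n| = 5.65×10⁻³ / (3.77×10⁻⁵ × 0.973) = 154 m/s
Converting: 154 m/s × 1.944 = 300 knots

300 knots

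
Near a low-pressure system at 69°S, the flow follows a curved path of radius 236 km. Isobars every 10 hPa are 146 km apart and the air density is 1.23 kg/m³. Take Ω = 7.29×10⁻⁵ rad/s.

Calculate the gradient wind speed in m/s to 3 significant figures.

Coriolis parameter at 69°S:
f = 2Ω sin φ = 2 × 7.29×10⁻⁵ × sin 69° = 1.36×10⁻⁴ s⁻¹
Pressure gradient: |∂P/∂n| = 1000 Pa / 146000 m = 6.85×10⁻³ Pa/m
Geostrophic speed: V_g = |∂P/∂n|/(fρ) = 6.85×10⁻³/(1.36×10⁻⁴ × 1.23) = 40.9 m/s
Around a low, centrifugal force acts outward with Coriolis, so pressure-gradient force balances both:
(1/ρ)|∂P/∂n| = fV + V²/R  →  V² + fR·V − fR·V_g = 0
With fR = 1.36×10⁻⁴ × 236×10³ m = 32.1 m/s:
V = [−fR + √((fR)² + 4 fR V_g)]/2 = [−32.1 + √(32.1² + 4×32.1×40.9)]/2 = 23.6 m/s
Subgeostrophic (V < V_g = 40.9 m/s), as expected around a low.

23.6 m/s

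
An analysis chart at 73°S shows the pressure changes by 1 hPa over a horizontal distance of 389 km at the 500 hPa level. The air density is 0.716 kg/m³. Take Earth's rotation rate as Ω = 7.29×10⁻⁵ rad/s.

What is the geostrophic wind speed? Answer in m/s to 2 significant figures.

Coriolis parameter at 73°S:
f = 2Ω sin φ = 2 × 7.29×10⁻⁵ × sin 73° = 1.39×10⁻⁴ s⁻¹
Pressure gradient: |∂P/∂n| = 100 Pa / 389000 m = 2.57×10⁻⁴ Pa/m
Geostrophic balance (pressure-gradient force = Coriolis force):
V_g = (1/(fρ)) |∂P/∂n| = 2.57×10⁻⁴ / (1.39×10⁻⁴ × 0.716) = 2.58 m/s

2.6 m/s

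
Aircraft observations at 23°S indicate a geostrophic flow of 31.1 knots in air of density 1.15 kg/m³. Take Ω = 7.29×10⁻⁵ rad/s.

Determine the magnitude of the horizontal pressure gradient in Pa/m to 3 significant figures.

1.05×10⁻³ Pa/m

Coriolis parameter at 23°S:
f = 2Ω sin φ = 2 × 7.29×10⁻⁵ × sin 23° = 5.70×10⁻⁵ s⁻¹
Wind speed in SI: 31.1 knots = 16.0 m/s
Geostrophic balance rearranged: |∂P/∂n| = f ρ V_g
|∂P/∂n| = 5.70×10⁻⁵ × 1.15 × 16.0 = 1.05×10⁻³ Pa/m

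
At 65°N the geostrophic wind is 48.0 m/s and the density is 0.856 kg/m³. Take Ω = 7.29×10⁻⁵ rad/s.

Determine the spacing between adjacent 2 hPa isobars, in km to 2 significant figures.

37 km

Coriolis parameter at 65°N:
f = 2Ω sin φ = 2 × 7.29×10⁻⁵ × sin 65° = 1.32×10⁻⁴ s⁻¹
Geostrophic balance rearranged: |∂P/∂n| = f ρ V_g
|∂P/∂n| = 1.32×10⁻⁴ × 0.856 × 48.0 = 5.43×10⁻³ Pa/m
Isobar spacing: Δn = ΔP/|∂P/∂n| = 200 Pa / 5.43×10⁻³ Pa/m = 36837 m ≈ 37 km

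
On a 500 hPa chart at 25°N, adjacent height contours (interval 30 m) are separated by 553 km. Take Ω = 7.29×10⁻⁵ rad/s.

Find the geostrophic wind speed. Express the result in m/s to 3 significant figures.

8.64 m/s

Coriolis parameter at 25°N:
f = 2Ω sin φ = 2 × 7.29×10⁻⁵ × sin 25° = 6.16×10⁻⁵ s⁻¹
Height gradient: |∂Z/∂n| = 30 m / 553000 m = 5.42×10⁻⁵
On a pressure surface, geostrophic balance gives V_g = (g/f)|∂Z/∂n|:
V_g = 9.81 × 5.42×10⁻⁵ / 6.16×10⁻⁵ = 8.64 m/s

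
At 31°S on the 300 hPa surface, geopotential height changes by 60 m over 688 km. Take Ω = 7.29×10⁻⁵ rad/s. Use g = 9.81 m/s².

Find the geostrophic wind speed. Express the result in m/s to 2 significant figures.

11 m/s

Coriolis parameter at 31°S:
f = 2Ω sin φ = 2 × 7.29×10⁻⁵ × sin 31° = 7.51×10⁻⁵ s⁻¹
Height gradient: |∂Z/∂n| = 60 m / 688000 m = 8.72×10⁻⁵
On a pressure surface, geostrophic balance gives V_g = (g/f)|∂Z/∂n|:
V_g = 9.81 × 8.72×10⁻⁵ / 7.51×10⁻⁵ = 11.4 m/s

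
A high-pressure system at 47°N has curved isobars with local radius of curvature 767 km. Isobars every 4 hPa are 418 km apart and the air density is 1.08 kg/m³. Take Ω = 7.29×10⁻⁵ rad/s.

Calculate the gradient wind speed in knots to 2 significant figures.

18 knots

Coriolis parameter at 47°N:
f = 2Ω sin φ = 2 × 7.29×10⁻⁵ × sin 47° = 1.07×10⁻⁴ s⁻¹
Pressure gradient: |∂P/∂n| = 400 Pa / 418000 m = 9.57×10⁻⁴ Pa/m
Geostrophic speed: V_g = |∂P/∂n|/(fρ) = 9.57×10⁻⁴/(1.07×10⁻⁴ × 1.08) = 8.31 m/s
Around a high, pressure-gradient force acts outward with centrifugal, so Coriolis balances both:
fV = (1/ρ)|∂P/∂n| + V²/R  →  V² − fR·V + fR·V_g = 0
With fR = 1.07×10⁻⁴ × 767×10³ m = 81.8 m/s:
V = [fR − √((fR)² − 4 fR V_g)]/2 = [81.8 − √(81.8² − 4×81.8×8.31)]/2 = 9.39 m/s
Supergeostrophic (V > V_g = 8.31 m/s), as expected around a high.
Converting: 9.39 m/s × 1.944 = 18 knots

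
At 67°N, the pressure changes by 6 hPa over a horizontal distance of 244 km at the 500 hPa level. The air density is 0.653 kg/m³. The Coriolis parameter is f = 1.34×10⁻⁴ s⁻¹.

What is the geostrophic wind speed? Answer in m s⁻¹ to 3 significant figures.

Pressure gradient: |∂P/∂n| = 600 Pa / 244000 m = 2.46×10⁻³ Pa/m
Geostrophic balance (pressure-gradient force = Coriolis force):
V_g = (1/(fρ)) |∂P/∂n| = 2.46×10⁻³ / (1.34×10⁻⁴ × 0.653) = 28.1 m/s

28.1 m s⁻¹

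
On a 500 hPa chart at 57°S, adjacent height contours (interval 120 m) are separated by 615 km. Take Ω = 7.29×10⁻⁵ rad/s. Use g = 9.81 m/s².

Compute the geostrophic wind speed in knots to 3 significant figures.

Coriolis parameter at 57°S:
f = 2Ω sin φ = 2 × 7.29×10⁻⁵ × sin 57° = 1.22×10⁻⁴ s⁻¹
Height gradient: |∂Z/∂n| = 120 m / 615000 m = 1.95×10⁻⁴
On a pressure surface, geostrophic balance gives V_g = (g/f)|∂Z/∂n|:
V_g = 9.81 × 1.95×10⁻⁴ / 1.22×10⁻⁴ = 15.7 m/s
Converting: 15.7 m/s × 1.944 = 30.4 knots

30.4 knots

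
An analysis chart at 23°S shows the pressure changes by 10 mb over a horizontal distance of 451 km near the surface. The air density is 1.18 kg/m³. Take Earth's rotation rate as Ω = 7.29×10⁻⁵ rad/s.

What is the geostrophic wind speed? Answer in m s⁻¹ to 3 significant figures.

Coriolis parameter at 23°S:
f = 2Ω sin φ = 2 × 7.29×10⁻⁵ × sin 23° = 5.70×10⁻⁵ s⁻¹
Pressure gradient: |∂P/∂n| = 1000 Pa / 451000 m = 2.22×10⁻³ Pa/m
Geostrophic balance (pressure-gradient force = Coriolis force):
V_g = (1/(fρ)) |∂P/∂n| = 2.22×10⁻³ / (5.70×10⁻⁵ × 1.18) = 33.0 m/s

33.0 m s⁻¹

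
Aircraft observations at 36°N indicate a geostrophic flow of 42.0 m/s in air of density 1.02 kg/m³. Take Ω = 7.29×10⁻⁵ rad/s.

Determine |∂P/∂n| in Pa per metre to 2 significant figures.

Coriolis parameter at 36°N:
f = 2Ω sin φ = 2 × 7.29×10⁻⁵ × sin 36° = 8.57×10⁻⁵ s⁻¹
Geostrophic balance rearranged: |∂P/∂n| = f ρ V_g
|∂P/∂n| = 8.57×10⁻⁵ × 1.02 × 42.0 = 3.67×10⁻³ Pa/m

3.7×10⁻³ Pa/m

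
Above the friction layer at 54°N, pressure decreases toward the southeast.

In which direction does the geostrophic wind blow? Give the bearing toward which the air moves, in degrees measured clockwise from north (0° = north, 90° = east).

The pressure-gradient force points toward the southeast (bearing 135°).
Geostrophic balance: in the Northern Hemisphere the Coriolis force deflects motion to the right, so the geostrophic wind blows 90° to the right of the pressure-gradient force (low pressure on the left).
Rotating 135° by 90° clockwise gives 225° — the wind blows toward the southwest.

225°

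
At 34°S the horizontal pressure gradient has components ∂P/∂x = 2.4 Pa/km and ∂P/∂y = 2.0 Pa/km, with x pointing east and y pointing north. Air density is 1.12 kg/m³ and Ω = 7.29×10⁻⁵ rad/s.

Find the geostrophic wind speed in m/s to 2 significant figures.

34 m/s

Coriolis parameter at 34°S:
f = 2Ω sin φ = 2 × 7.29×10⁻⁵ × sin 34° = 8.15×10⁻⁵ s⁻¹
In the Southern Hemisphere f is negative: f = −8.15×10⁻⁵ s⁻¹.
Component geostrophic relations (x east, y north):
u_g = −(1/(fρ)) ∂P/∂y,  v_g = (1/(fρ)) ∂P/∂x
u_g = −(2.0×10⁻³)/(−8.15×10⁻⁵ × 1.12) = 21.9 m/s;  v_g = (2.4×10⁻³)/(−8.15×10⁻⁵ × 1.12) = −26.3 m/s
|V_g| = √(u_g² + v_g²) = 34.2 m/s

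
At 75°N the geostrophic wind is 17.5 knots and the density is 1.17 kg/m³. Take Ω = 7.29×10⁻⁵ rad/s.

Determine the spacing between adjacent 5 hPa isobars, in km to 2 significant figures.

Coriolis parameter at 75°N:
f = 2Ω sin φ = 2 × 7.29×10⁻⁵ × sin 75° = 1.41×10⁻⁴ s⁻¹
Wind speed in SI: 17.5 knots = 9.00 m/s
Geostrophic balance rearranged: |∂P/∂n| = f ρ V_g
|∂P/∂n| = 1.41×10⁻⁴ × 1.17 × 9.00 = 1.48×10⁻³ Pa/m
Isobar spacing: Δn = ΔP/|∂P/∂n| = 500 Pa / 1.48×10⁻³ Pa/m = 337060 m ≈ 340 km

340 km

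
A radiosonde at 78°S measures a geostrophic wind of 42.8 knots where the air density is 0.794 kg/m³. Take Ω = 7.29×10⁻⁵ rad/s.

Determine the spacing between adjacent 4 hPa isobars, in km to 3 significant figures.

160 km

Coriolis parameter at 78°S:
f = 2Ω sin φ = 2 × 7.29×10⁻⁵ × sin 78° = 1.43×10⁻⁴ s⁻¹
Wind speed in SI: 42.8 knots = 22.0 m/s
Geostrophic balance rearranged: |∂P/∂n| = f ρ V_g
|∂P/∂n| = 1.43×10⁻⁴ × 0.794 × 22.0 = 2.49×10⁻³ Pa/m
Isobar spacing: Δn = ΔP/|∂P/∂n| = 400 Pa / 2.49×10⁻³ Pa/m = 160434 m ≈ 160 km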